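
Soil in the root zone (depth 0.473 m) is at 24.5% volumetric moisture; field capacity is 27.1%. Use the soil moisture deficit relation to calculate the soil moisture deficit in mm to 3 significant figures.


Approach: apply the soil moisture deficit relation, SMD = (FC - theta)/100 * depth * 1000.
SMD = (27.1 - 24.5)/100 * 0.473 * 1000 = 12.3 mm
Therefore the soil moisture deficit = 12.3 mm.


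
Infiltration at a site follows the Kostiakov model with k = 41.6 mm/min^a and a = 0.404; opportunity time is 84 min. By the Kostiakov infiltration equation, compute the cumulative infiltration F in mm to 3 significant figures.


Approach: apply the Kostiakov infiltration equation, F = k*t^a.
F = 41.6 * 84^0.404 = 249 mm
Therefore the cumulative infiltration F = 249 mm.


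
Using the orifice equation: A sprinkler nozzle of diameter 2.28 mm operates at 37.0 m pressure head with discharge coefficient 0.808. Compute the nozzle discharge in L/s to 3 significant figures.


Approach: apply the orifice equation, Q = Cd*A*sqrt(2*g*h), A = pi*(d/2)^2.
A = pi*(2.28e-3/2)^2 = 4.0828e-06 m^2
Q = 0.808 * 4.0828e-06 * sqrt(2*9.81*37.0) * 1000 = 0.0889 L/s
Therefore the nozzle discharge = 0.0889 L/s.


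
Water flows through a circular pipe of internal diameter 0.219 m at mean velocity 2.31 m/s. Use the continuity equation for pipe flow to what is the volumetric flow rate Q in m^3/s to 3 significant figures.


Approach: apply the continuity equation for pipe flow, Q = A * v with A = pi*(D/2)^2.
A = pi*(0.219/2)^2 = 0.037668 m^2
Q = 0.037668 * 2.31 = 0.0870 m^3/s
Therefore the volumetric flow rate Q = 0.0870 m^3/s.


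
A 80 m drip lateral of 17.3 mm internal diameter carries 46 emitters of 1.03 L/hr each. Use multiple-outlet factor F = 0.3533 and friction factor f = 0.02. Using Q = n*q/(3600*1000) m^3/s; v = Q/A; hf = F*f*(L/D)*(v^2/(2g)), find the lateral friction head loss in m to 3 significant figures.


Q = 46*1.03/(3600*1000) = 1.3161e-05 m^3/s
A = pi*(17.3e-3/2)^2 = 2.3506e-04 m^2, so v = Q/A = 0.055990 m/s
hf = 0.3533*0.02*(80/0.0173)*(0.055990^2/(2*9.81)) = 0.00522 m
Therefore the lateral friction head loss = 0.00522 m.


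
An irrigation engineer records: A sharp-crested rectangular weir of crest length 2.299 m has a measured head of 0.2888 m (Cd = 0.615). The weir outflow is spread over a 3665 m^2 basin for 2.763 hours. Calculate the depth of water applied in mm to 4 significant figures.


Approach: apply the rectangular weir equation with a volume-to-depth conversion, Q = (2/3)*Cd*L*sqrt(2g)*H^1.5; d = Q*t/A * 1000.
Step 1 — weir discharge:
  Q = (2/3)*0.615*2.299*sqrt(2*9.81)*0.2888^1.5 = 0.647990 m^3/s
Step 2 — volume: V = 0.647990 * 2.763*3600 = 6445.42 m^3
Step 3 — depth: d = V/A * 1000 = 6445.42/3665 * 1000 = 1759 mm
Therefore the depth of water applied = 1759 mm.


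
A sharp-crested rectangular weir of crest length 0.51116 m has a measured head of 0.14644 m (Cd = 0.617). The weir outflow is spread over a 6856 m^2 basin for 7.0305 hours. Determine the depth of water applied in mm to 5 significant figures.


Approach: apply the rectangular weir equation with a volume-to-depth conversion, Q = (2/3)*Cd*L*sqrt(2g)*H^1.5; d = Q*t/A * 1000.
Step 1 — weir discharge:
  Q = (2/3)*0.617*0.51116*sqrt(2*9.81)*0.14644^1.5 = 0.05219031 m^3/s
Step 2 — volume: V = 0.05219031 * 7.0305*3600 = 1320.926 m^3
Step 3 — depth: d = V/A * 1000 = 1320.926/6856 * 1000 = 192.67 mm
Therefore the depth of water applied = 192.67 mm.


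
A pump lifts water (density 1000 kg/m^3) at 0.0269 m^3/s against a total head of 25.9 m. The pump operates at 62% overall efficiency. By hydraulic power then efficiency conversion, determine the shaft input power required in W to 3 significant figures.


Approach: apply hydraulic power then efficiency conversion, P = rho*g*Q*H; P_in = P/eta.
Step 1 — hydraulic power (P = rho*g*Q*H):
  P = 1000 * 9.81 * 0.0269 * 25.9 = 6834.7 W
Step 2 — input power: P_in = P/eta = 6834.7 / 0.62 = 11000 W
Therefore the shaft input power required = 11000 W.


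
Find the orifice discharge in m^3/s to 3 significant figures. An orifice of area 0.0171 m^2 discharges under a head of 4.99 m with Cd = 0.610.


Approach: apply the orifice equation, Q = Cd*A*sqrt(2*g*h).
Q = 0.610 * 0.0171 * sqrt(2*9.81*4.99) = 0.103 m^3/s
Therefore the orifice discharge = 0.103 m^3/s.


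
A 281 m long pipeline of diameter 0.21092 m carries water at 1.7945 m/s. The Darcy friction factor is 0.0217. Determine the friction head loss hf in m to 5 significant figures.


Approach: apply the Darcy-Weisbach equation, hf = f*(L/D)*(v^2/(2g)).
hf = 0.0217 * (281/0.21092) * (1.7945^2 / (2*9.81))
hf = 4.7450 m
Therefore the friction head loss hf = 4.7450 m.


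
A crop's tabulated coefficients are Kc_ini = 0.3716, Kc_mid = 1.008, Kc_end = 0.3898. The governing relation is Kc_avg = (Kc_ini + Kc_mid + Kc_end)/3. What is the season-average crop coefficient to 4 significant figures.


Kc_avg = (0.3716 + 1.008 + 0.3898)/3 = 0.5898
Therefore the season-average crop coefficient = 0.5898.


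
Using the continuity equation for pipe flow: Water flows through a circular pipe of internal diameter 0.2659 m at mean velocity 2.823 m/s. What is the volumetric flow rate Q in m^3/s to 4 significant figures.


Approach: apply the continuity equation for pipe flow, Q = A * v with A = pi*(D/2)^2.
A = pi*(0.2659/2)^2 = 0.0555299 m^2
Q = 0.0555299 * 2.823 = 0.1568 m^3/s
Therefore the volumetric flow rate Q = 0.1568 m^3/s.


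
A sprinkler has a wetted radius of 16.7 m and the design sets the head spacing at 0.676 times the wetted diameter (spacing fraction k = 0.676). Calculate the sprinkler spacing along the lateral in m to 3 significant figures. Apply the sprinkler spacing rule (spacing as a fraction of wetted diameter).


Approach: apply the sprinkler spacing rule (spacing as a fraction of wetted diameter), S = k*(2*R).
S = 0.676 * (2 * 16.7) = 22.6 m
Therefore the sprinkler spacing along the lateral = 22.6 m.


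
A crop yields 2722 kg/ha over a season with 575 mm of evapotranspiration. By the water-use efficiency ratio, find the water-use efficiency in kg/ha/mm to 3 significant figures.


Approach: apply the water-use efficiency ratio, WUE = yield/ET.
WUE = 2722 / 575 = 4.73 kg/ha/mm
Therefore the water-use efficiency = 4.73 kg/ha/mm.


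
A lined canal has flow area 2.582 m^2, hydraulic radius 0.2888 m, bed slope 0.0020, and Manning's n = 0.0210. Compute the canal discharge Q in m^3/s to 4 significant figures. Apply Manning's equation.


Approach: apply Manning's equation, Q = (1/n)*A*R^(2/3)*S^(1/2).
Q = (1/0.0210) * 2.582 * 0.2888^(2/3) * 0.0020^(1/2) = 2.402 m^3/s
Therefore the canal discharge Q = 2.402 m^3/s.


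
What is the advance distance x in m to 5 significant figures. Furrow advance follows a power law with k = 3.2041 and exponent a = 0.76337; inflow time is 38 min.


Approach: apply the power-law advance function, x = k*t^a.
x = 3.2041 * 38^0.76337 = 51.483 m
Therefore the advance distance x = 51.483 m.


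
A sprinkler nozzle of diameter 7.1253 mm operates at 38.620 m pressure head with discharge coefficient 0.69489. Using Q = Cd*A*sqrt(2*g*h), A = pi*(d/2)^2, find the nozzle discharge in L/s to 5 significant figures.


A = pi*(7.1253e-3/2)^2 = 3.987459e-05 m^2
Q = 0.69489 * 3.987459e-05 * sqrt(2*9.81*38.620) * 1000 = 0.76272 L/s
Therefore the nozzle discharge = 0.76272 L/s.


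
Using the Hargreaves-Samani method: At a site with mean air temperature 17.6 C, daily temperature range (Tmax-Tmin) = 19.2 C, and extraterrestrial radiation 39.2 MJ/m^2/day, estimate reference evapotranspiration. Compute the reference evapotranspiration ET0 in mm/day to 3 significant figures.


Approach: apply the Hargreaves-Samani method, ET0 = 0.0023*(Tmean+17.8)*sqrt(Tmax-Tmin)*0.408*Ra.
ET0 = 0.0023*(17.6+17.8)*sqrt(19.2)*0.408*39.2 = 5.71 mm/day
Therefore the reference evapotranspiration ET0 = 5.71 mm/day.


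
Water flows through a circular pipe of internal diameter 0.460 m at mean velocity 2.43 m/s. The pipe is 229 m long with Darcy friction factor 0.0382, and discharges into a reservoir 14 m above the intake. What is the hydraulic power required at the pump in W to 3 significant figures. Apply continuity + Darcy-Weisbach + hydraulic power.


Approach: apply continuity + Darcy-Weisbach + hydraulic power, Q = A*v; hf = f*(L/D)*(v^2/(2g)); H = static + hf; P = rho*g*Q*H.
Step 1 — flow rate (continuity, Q = A*v):
  A = pi*(0.460/2)^2 = 0.16619 m^2
  Q = 0.16619 * 2.43 = 0.40384 m^3/s
Step 2 — friction head loss (Darcy-Weisbach):
  hf = 0.0382 * (229/0.460) * (2.43^2 / (2*9.81))
  hf = 5.7234 m
Step 3 — total head: H = 14 + 5.7234 = 19.723 m
Step 4 — hydraulic power (P = rho*g*Q*H):
  P = 1000 * 9.81 * 0.40384 * 19.723 = 78100 W
Therefore the hydraulic power required at the pump = 78100 W.


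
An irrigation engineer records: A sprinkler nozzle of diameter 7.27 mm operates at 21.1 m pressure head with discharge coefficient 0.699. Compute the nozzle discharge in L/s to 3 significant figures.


Approach: apply the orifice equation, Q = Cd*A*sqrt(2*g*h), A = pi*(d/2)^2.
A = pi*(7.27e-3/2)^2 = 4.1511e-05 m^2
Q = 0.699 * 4.1511e-05 * sqrt(2*9.81*21.1) * 1000 = 0.590 L/s
Therefore the nozzle discharge = 0.590 L/s.


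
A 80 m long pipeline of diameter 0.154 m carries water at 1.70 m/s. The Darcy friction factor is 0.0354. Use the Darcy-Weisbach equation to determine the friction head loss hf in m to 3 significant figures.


Approach: apply the Darcy-Weisbach equation, hf = f*(L/D)*(v^2/(2g)).
hf = 0.0354 * (80/0.154) * (1.70^2 / (2*9.81))
hf = 2.71 m
Therefore the friction head loss hf = 2.71 m.


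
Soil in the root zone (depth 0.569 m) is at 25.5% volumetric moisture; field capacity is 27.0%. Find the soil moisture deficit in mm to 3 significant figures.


Approach: apply the soil moisture deficit relation, SMD = (FC - theta)/100 * depth * 1000.
SMD = (27.0 - 25.5)/100 * 0.569 * 1000 = 8.53 mm
Therefore the soil moisture deficit = 8.53 mm.


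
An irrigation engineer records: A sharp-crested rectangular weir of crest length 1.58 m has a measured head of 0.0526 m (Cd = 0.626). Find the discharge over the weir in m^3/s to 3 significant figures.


Approach: apply the rectangular weir equation, Q = (2/3)*Cd*L*sqrt(2g)*H^1.5.
Q = (2/3)*0.626*1.58*sqrt(2*9.81)*0.0526^1.5 = 0.0352 m^3/s
Therefore the discharge over the weir = 0.0352 m^3/s.


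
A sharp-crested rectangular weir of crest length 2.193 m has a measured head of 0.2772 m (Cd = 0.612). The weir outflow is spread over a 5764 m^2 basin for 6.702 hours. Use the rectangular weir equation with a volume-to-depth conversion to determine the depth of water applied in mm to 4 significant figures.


Approach: apply the rectangular weir equation with a volume-to-depth conversion, Q = (2/3)*Cd*L*sqrt(2g)*H^1.5; d = Q*t/A * 1000.
Step 1 — weir discharge:
  Q = (2/3)*0.612*2.193*sqrt(2*9.81)*0.2772^1.5 = 0.578413 m^3/s
Step 2 — volume: V = 0.578413 * 6.702*3600 = 13955.5 m^3
Step 3 — depth: d = V/A * 1000 = 13955.5/5764 * 1000 = 2421 mm
Therefore the depth of water applied = 2421 mm.


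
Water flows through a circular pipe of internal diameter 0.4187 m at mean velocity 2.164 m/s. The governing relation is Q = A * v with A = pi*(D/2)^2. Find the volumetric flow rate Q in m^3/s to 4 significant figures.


A = pi*(0.4187/2)^2 = 0.137688 m^2
Q = 0.137688 * 2.164 = 0.2980 m^3/s
Therefore the volumetric flow rate Q = 0.2980 m^3/s.


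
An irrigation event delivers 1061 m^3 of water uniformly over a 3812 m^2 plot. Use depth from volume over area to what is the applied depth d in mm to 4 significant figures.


Approach: apply depth from volume over area, d = (V/A)*1000.
d = (1061 / 3812) * 1000 = 278.3 mm
Therefore the applied depth d = 278.3 mm.


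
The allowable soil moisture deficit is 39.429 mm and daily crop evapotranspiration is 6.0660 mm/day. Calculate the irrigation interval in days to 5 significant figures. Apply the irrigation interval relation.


Approach: apply the irrigation interval relation, interval = SMD / ETc.
interval = 39.429 / 6.0660 = 6.5000 days
Therefore the irrigation interval = 6.5000 days.


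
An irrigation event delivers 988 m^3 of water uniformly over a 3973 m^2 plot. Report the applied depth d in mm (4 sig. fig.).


Approach: apply depth from volume over area, d = (V/A)*1000.
d = (988 / 3973) * 1000 = 248.7 mm
Therefore the applied depth d = 248.7 mm.


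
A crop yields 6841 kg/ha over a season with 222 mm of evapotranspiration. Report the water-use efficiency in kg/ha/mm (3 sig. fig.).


Approach: apply the water-use efficiency ratio, WUE = yield/ET.
WUE = 6841 / 222 = 30.8 kg/ha/mm
Therefore the water-use efficiency = 30.8 kg/ha/mm.


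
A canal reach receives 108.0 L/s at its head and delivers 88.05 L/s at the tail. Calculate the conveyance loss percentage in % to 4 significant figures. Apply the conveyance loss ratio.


Approach: apply the conveyance loss ratio, loss% = ((Q_head - Q_tail)/Q_head)*100.
loss = ((108.0 - 88.05)/108.0)*100 = 18.47 %
Therefore the conveyance loss percentage = 18.47 %.


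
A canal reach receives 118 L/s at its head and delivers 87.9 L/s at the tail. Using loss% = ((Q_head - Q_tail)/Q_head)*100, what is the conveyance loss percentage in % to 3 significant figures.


loss = ((118 - 87.9)/118)*100 = 25.5 %
Therefore the conveyance loss percentage = 25.5 %.


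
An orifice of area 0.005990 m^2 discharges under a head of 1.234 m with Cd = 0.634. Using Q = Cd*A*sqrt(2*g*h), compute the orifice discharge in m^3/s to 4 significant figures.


Q = 0.634 * 0.005990 * sqrt(2*9.81*1.234) = 0.01869 m^3/s
Therefore the orifice discharge = 0.01869 m^3/s.


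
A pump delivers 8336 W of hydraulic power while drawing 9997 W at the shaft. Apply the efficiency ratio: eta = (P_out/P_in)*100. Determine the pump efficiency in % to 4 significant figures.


eta = (8336 / 9997) * 100 = 83.39 %
Therefore the pump efficiency = 83.39 %.


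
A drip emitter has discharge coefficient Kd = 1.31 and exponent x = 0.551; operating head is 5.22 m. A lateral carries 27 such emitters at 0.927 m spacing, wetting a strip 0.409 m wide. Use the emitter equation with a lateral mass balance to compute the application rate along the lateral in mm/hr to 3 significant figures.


Approach: apply the emitter equation with a lateral mass balance, q = Kd*h^x; Q = n*q; rate = Q/(n*spacing*width).
Step 1 — single emitter flow (q = Kd*h^x):
  q = 1.31 * 5.22^0.551 = 3.2562 L/hr
Step 2 — total lateral flow: Q = 27 * 3.2562 = 87.917 L/hr
Step 3 — wetted area: A = 27 * 0.927 * 0.409 = 10.237 m^2
Step 4 — application rate: Q/A = 87.917/10.237 = 8.59 mm/hr
Therefore the application rate along the lateral = 8.59 mm/hr.


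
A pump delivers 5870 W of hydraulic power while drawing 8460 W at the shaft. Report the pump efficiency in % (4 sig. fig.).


Approach: apply the efficiency ratio, eta = (P_out/P_in)*100.
eta = (5870 / 8460) * 100 = 69.39 %
Therefore the pump efficiency = 69.39 %.


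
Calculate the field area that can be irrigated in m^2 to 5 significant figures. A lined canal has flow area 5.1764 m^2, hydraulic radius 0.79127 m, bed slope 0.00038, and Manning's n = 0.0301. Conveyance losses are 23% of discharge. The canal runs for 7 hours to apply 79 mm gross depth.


Approach: apply Manning's equation with a conveyance and depth budget, Q = (1/n)*A*R^(2/3)*S^(1/2); Q_field = Q*(1-loss); Area = Q_field*t/(d/1000).
Step 1 — canal discharge (Manning's equation):
  Q = (1/0.0301) * 5.1764 * 0.79127^(2/3) * 0.00038^(1/2) = 2.867937 m^3/s
Step 2 — delivered flow: Q_field = 2.867937*(1 - 23/100) = 2.208311 m^3/s
Step 3 — volume delivered: V = 2.208311 * 7*3600 = 55649.45 m^3
Step 4 — area served: A = V / (depth/1000) = 55649.45 / 0.079 = 704420 m^2
Therefore the field area that can be irrigated = 704420 m^2.


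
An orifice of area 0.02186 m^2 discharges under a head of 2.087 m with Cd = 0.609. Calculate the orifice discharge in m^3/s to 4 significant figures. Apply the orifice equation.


Approach: apply the orifice equation, Q = Cd*A*sqrt(2*g*h).
Q = 0.609 * 0.02186 * sqrt(2*9.81*2.087) = 0.08519 m^3/s
Therefore the orifice discharge = 0.08519 m^3/s.


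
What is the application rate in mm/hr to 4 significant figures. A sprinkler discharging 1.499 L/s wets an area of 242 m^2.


Approach: apply the application rate relation, rate = (Q/A)*3600.
rate = (1.499 / 242) * 3600 = 22.30 mm/hr
Therefore the application rate = 22.30 mm/hr.


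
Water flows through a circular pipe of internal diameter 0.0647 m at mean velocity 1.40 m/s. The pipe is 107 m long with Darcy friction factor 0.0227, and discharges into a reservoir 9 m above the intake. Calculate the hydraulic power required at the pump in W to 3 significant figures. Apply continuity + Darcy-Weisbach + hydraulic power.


Approach: apply continuity + Darcy-Weisbach + hydraulic power, Q = A*v; hf = f*(L/D)*(v^2/(2g)); H = static + hf; P = rho*g*Q*H.
Step 1 — flow rate (continuity, Q = A*v):
  A = pi*(0.0647/2)^2 = 0.0032877 m^2
  Q = 0.0032877 * 1.40 = 0.0046028 m^3/s
Step 2 — friction head loss (Darcy-Weisbach):
  hf = 0.0227 * (107/0.0647) * (1.40^2 / (2*9.81))
  hf = 3.7503 m
Step 3 — total head: H = 9 + 3.7503 = 12.750 m
Step 4 — hydraulic power (P = rho*g*Q*H):
  P = 1000 * 9.81 * 0.0046028 * 12.750 = 576 W
Therefore the hydraulic power required at the pump = 576 W.


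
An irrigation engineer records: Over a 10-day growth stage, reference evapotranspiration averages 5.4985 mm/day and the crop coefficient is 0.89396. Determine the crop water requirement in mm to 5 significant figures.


Approach: apply the crop water requirement relation, CWR = ET0 * Kc * days.
CWR = 5.4985 * 0.89396 * 10 = 49.154 mm
Therefore the crop water requirement = 49.154 mm.


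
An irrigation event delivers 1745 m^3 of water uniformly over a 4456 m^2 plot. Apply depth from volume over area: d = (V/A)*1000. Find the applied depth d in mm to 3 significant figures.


d = (1745 / 4456) * 1000 = 392 mm
Therefore the applied depth d = 392 mm.


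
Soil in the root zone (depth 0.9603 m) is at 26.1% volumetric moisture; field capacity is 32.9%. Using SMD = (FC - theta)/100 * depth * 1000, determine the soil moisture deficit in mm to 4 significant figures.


SMD = (32.9 - 26.1)/100 * 0.9603 * 1000 = 65.30 mm
Therefore the soil moisture deficit = 65.30 mm.


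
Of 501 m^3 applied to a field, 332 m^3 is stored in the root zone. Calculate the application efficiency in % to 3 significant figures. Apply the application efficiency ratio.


Approach: apply the application efficiency ratio, Ea = (stored/applied)*100.
Ea = (332/501)*100 = 66.3 %
Therefore the application efficiency = 66.3 %.


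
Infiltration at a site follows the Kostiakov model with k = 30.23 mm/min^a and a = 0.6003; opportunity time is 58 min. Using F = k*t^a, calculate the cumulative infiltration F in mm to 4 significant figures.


F = 30.23 * 58^0.6003 = 346.0 mm
Therefore the cumulative infiltration F = 346.0 mm.


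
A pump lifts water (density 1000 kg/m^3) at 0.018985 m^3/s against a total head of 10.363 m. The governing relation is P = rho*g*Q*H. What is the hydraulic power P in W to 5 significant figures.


P = 1000 * 9.81 * 0.018985 * 10.363 = 1930.0 W
Therefore the hydraulic power P = 1930.0 W.


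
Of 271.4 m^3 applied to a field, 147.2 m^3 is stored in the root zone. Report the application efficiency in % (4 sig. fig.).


Approach: apply the application efficiency ratio, Ea = (stored/applied)*100.
Ea = (147.2/271.4)*100 = 54.24 %
Therefore the application efficiency = 54.24 %.


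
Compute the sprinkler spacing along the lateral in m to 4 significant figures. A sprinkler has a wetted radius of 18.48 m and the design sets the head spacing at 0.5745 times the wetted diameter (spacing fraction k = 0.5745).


Approach: apply the sprinkler spacing rule (spacing as a fraction of wetted diameter), S = k*(2*R).
S = 0.5745 * (2 * 18.48) = 21.23 m
Therefore the sprinkler spacing along the lateral = 21.23 m.


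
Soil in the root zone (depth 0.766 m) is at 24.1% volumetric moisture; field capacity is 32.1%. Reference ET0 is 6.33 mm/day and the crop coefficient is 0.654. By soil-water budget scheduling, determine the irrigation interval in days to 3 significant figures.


Approach: apply soil-water budget scheduling, SMD = (FC-theta)/100*depth*1000; ETc = ET0*Kc; interval = SMD/ETc.
Step 1 — soil moisture deficit:
  SMD = (32.1 - 24.1)/100 * 0.766 * 1000 = 61.280 mm
Step 2 — daily crop ET (ETc = ET0*Kc):
  ETc = 6.33 * 0.654 = 4.1398 mm/day
Step 3 — irrigation interval (SMD/ETc):
  interval = 61.280 / 4.1398 = 14.8 days
Therefore the irrigation interval = 14.8 days.


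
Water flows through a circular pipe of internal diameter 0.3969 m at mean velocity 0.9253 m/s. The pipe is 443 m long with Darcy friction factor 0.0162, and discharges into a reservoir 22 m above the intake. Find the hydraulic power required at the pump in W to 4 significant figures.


Approach: apply continuity + Darcy-Weisbach + hydraulic power, Q = A*v; hf = f*(L/D)*(v^2/(2g)); H = static + hf; P = rho*g*Q*H.
Step 1 — flow rate (continuity, Q = A*v):
  A = pi*(0.3969/2)^2 = 0.123723 m^2
  Q = 0.123723 * 0.9253 = 0.114481 m^3/s
Step 2 — friction head loss (Darcy-Weisbach):
  hf = 0.0162 * (443/0.3969) * (0.9253^2 / (2*9.81))
  hf = 0.789049 m
Step 3 — total head: H = 22 + 0.789049 = 22.7890 m
Step 4 — hydraulic power (P = rho*g*Q*H):
  P = 1000 * 9.81 * 0.114481 * 22.7890 = 25590 W
Therefore the hydraulic power required at the pump = 25590 W.


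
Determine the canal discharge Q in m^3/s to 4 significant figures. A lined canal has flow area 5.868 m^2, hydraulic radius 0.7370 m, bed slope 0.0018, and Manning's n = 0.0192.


Approach: apply Manning's equation, Q = (1/n)*A*R^(2/3)*S^(1/2).
Q = (1/0.0192) * 5.868 * 0.7370^(2/3) * 0.0018^(1/2) = 10.58 m^3/s
Therefore the canal discharge Q = 10.58 m^3/s.


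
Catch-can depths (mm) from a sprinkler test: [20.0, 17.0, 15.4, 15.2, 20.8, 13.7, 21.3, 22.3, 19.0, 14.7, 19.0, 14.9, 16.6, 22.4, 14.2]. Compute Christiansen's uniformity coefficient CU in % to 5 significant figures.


Approach: apply Christiansen's uniformity coefficient, CU = (1 - mean_abs_deviation/mean)*100.
mean = 17.76667 mm
mean |d_i - mean| = 2.724444 mm
CU = (1 - 2.724444/17.76667)*100 = 84.665 %
Therefore Christiansen's uniformity coefficient CU = 84.665 %.


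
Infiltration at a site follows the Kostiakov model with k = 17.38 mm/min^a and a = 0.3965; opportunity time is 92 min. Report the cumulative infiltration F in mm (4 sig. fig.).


Approach: apply the Kostiakov infiltration equation, F = k*t^a.
F = 17.38 * 92^0.3965 = 104.4 mm
Therefore the cumulative infiltration F = 104.4 mm.


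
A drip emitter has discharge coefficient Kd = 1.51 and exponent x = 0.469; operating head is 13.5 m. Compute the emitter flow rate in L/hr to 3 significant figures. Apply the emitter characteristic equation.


Approach: apply the emitter characteristic equation, q = Kd * h^x.
q = 1.51 * 13.5^0.469 = 5.12 L/hr
Therefore the emitter flow rate = 5.12 L/hr.


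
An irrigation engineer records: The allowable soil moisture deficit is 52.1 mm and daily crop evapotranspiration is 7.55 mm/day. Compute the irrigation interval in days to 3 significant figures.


Approach: apply the irrigation interval relation, interval = SMD / ETc.
interval = 52.1 / 7.55 = 6.90 days
Therefore the irrigation interval = 6.90 days.


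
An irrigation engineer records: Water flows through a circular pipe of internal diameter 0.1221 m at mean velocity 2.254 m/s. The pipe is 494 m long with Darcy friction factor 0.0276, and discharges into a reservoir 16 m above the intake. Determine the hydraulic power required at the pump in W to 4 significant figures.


Approach: apply continuity + Darcy-Weisbach + hydraulic power, Q = A*v; hf = f*(L/D)*(v^2/(2g)); H = static + hf; P = rho*g*Q*H.
Step 1 — flow rate (continuity, Q = A*v):
  A = pi*(0.1221/2)^2 = 0.0117090 m^2
  Q = 0.0117090 * 2.254 = 0.0263922 m^3/s
Step 2 — friction head loss (Darcy-Weisbach):
  hf = 0.0276 * (494/0.1221) * (2.254^2 / (2*9.81))
  hf = 28.9154 m
Step 3 — total head: H = 16 + 28.9154 = 44.9154 m
Step 4 — hydraulic power (P = rho*g*Q*H):
  P = 1000 * 9.81 * 0.0263922 * 44.9154 = 11630 W
Therefore the hydraulic power required at the pump = 11630 W.


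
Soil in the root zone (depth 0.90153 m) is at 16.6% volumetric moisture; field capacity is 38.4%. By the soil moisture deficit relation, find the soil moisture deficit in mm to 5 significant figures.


Approach: apply the soil moisture deficit relation, SMD = (FC - theta)/100 * depth * 1000.
SMD = (38.4 - 16.6)/100 * 0.90153 * 1000 = 196.53 mm
Therefore the soil moisture deficit = 196.53 mm.


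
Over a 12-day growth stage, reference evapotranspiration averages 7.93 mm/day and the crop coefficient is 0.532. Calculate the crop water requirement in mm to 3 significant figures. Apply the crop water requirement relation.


Approach: apply the crop water requirement relation, CWR = ET0 * Kc * days.
CWR = 7.93 * 0.532 * 12 = 50.6 mm
Therefore the crop water requirement = 50.6 mm.


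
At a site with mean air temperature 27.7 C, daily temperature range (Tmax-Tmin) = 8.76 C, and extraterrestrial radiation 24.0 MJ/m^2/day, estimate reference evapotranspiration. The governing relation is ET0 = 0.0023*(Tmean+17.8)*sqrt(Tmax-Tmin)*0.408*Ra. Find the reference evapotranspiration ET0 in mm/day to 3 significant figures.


ET0 = 0.0023*(27.7+17.8)*sqrt(8.76)*0.408*24.0 = 3.03 mm/day
Therefore the reference evapotranspiration ET0 = 3.03 mm/day.


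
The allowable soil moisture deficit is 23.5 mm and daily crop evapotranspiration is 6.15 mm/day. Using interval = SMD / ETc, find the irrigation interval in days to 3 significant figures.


interval = 23.5 / 6.15 = 3.82 days
Therefore the irrigation interval = 3.82 days.


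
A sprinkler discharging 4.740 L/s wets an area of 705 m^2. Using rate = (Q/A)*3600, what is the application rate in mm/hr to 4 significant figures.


rate = (4.740 / 705) * 3600 = 24.20 mm/hr
Therefore the application rate = 24.20 mm/hr.


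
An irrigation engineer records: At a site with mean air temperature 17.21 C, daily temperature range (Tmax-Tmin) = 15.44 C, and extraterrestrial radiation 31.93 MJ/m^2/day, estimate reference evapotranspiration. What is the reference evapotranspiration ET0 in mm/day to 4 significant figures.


Approach: apply the Hargreaves-Samani method, ET0 = 0.0023*(Tmean+17.8)*sqrt(Tmax-Tmin)*0.408*Ra.
ET0 = 0.0023*(17.21+17.8)*sqrt(15.44)*0.408*31.93 = 4.122 mm/day
Therefore the reference evapotranspiration ET0 = 4.122 mm/day.


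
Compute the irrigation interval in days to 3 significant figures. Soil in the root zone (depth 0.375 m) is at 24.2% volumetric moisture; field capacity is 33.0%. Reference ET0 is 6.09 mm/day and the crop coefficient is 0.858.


Approach: apply soil-water budget scheduling, SMD = (FC-theta)/100*depth*1000; ETc = ET0*Kc; interval = SMD/ETc.
Step 1 — soil moisture deficit:
  SMD = (33.0 - 24.2)/100 * 0.375 * 1000 = 33.000 mm
Step 2 — daily crop ET (ETc = ET0*Kc):
  ETc = 6.09 * 0.858 = 5.2252 mm/day
Step 3 — irrigation interval (SMD/ETc):
  interval = 33.000 / 5.2252 = 6.32 days
Therefore the irrigation interval = 6.32 days.


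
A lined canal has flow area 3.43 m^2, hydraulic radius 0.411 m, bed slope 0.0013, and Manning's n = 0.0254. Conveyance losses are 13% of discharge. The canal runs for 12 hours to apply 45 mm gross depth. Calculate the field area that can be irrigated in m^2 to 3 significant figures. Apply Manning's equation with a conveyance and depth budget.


Approach: apply Manning's equation with a conveyance and depth budget, Q = (1/n)*A*R^(2/3)*S^(1/2); Q_field = Q*(1-loss); Area = Q_field*t/(d/1000).
Step 1 — canal discharge (Manning's equation):
  Q = (1/0.0254) * 3.43 * 0.411^(2/3) * 0.0013^(1/2) = 2.6915 m^3/s
Step 2 — delivered flow: Q_field = 2.6915*(1 - 13/100) = 2.3416 m^3/s
Step 3 — volume delivered: V = 2.3416 * 12*3600 = 101160 m^3
Step 4 — area served: A = V / (depth/1000) = 101160 / 0.045 = 2250000 m^2
Therefore the field area that can be irrigated = 2250000 m^2.


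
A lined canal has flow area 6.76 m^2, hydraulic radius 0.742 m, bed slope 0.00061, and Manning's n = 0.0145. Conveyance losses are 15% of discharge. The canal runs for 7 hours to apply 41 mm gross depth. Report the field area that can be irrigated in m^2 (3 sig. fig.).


Approach: apply Manning's equation with a conveyance and depth budget, Q = (1/n)*A*R^(2/3)*S^(1/2); Q_field = Q*(1-loss); Area = Q_field*t/(d/1000).
Step 1 — canal discharge (Manning's equation):
  Q = (1/0.0145) * 6.76 * 0.742^(2/3) * 0.00061^(1/2) = 9.4373 m^3/s
Step 2 — delivered flow: Q_field = 9.4373*(1 - 15/100) = 8.0217 m^3/s
Step 3 — volume delivered: V = 8.0217 * 7*3600 = 202150 m^3
Step 4 — area served: A = V / (depth/1000) = 202150 / 0.041 = 4930000 m^2
Therefore the field area that can be irrigated = 4930000 m^2.


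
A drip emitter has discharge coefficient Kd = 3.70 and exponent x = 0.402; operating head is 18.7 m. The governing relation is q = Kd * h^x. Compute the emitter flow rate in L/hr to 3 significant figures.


q = 3.70 * 18.7^0.402 = 12.0 L/hr
Therefore the emitter flow rate = 12.0 L/hr.


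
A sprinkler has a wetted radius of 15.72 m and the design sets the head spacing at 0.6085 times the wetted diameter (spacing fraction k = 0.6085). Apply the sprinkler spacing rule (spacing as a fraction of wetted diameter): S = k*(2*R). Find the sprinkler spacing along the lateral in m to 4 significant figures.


S = 0.6085 * (2 * 15.72) = 19.13 m
Therefore the sprinkler spacing along the lateral = 19.13 m.


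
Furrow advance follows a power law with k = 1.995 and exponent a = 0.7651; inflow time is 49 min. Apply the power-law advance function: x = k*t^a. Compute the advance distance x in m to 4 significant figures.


x = 1.995 * 49^0.7651 = 39.18 m
Therefore the advance distance x = 39.18 m.


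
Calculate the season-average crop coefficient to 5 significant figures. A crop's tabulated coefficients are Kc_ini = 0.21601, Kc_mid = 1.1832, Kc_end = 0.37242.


Approach: apply a simple seasonal average, Kc_avg = (Kc_ini + Kc_mid + Kc_end)/3.
Kc_avg = (0.21601 + 1.1832 + 0.37242)/3 = 0.59054
Therefore the season-average crop coefficient = 0.59054.


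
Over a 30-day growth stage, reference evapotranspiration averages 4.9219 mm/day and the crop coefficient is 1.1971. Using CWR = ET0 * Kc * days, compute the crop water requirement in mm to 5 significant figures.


CWR = 4.9219 * 1.1971 * 30 = 176.76 mm
Therefore the crop water requirement = 176.76 mm.


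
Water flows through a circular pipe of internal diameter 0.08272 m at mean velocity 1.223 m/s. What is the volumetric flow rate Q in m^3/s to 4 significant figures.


Approach: apply the continuity equation for pipe flow, Q = A * v with A = pi*(D/2)^2.
A = pi*(0.08272/2)^2 = 0.00537416 m^2
Q = 0.00537416 * 1.223 = 0.006573 m^3/s
Therefore the volumetric flow rate Q = 0.006573 m^3/s.


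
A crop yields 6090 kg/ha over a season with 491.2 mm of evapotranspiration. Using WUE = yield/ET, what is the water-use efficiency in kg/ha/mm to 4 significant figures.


WUE = 6090 / 491.2 = 12.40 kg/ha/mm
Therefore the water-use efficiency = 12.40 kg/ha/mm.


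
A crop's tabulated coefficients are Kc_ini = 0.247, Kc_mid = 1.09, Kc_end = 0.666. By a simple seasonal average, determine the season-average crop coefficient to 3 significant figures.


Approach: apply a simple seasonal average, Kc_avg = (Kc_ini + Kc_mid + Kc_end)/3.
Kc_avg = (0.247 + 1.09 + 0.666)/3 = 0.668
Therefore the season-average crop coefficient = 0.668.


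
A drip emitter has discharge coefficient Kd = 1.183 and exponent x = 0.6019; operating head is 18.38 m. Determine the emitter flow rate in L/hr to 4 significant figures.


Approach: apply the emitter characteristic equation, q = Kd * h^x.
q = 1.183 * 18.38^0.6019 = 6.823 L/hr
Therefore the emitter flow rate = 6.823 L/hr.


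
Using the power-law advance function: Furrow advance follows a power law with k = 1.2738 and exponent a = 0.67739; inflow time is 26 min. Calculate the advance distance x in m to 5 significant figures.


Approach: apply the power-law advance function, x = k*t^a.
x = 1.2738 * 26^0.67739 = 11.577 m
Therefore the advance distance x = 11.577 m.


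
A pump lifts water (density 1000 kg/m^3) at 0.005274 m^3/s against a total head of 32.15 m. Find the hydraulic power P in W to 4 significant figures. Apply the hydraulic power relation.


Approach: apply the hydraulic power relation, P = rho*g*Q*H.
P = 1000 * 9.81 * 0.005274 * 32.15 = 1663 W
Therefore the hydraulic power P = 1663 W.


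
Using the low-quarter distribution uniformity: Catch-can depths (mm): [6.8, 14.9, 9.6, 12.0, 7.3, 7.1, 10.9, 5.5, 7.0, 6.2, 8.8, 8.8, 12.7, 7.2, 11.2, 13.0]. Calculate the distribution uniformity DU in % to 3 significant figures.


Approach: apply the low-quarter distribution uniformity, DU = (mean of lowest quarter of readings / overall mean)*100.
sorted lowest 4 of 16: [5.5, 6.2, 6.8, 7.0] -> mean = 6.3750 mm
overall mean = 9.3125 mm
DU = (6.3750/9.3125)*100 = 68.5 %
Therefore the distribution uniformity DU = 68.5 %.


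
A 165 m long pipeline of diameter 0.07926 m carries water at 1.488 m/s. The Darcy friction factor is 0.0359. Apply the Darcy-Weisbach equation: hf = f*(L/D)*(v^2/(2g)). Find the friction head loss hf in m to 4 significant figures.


hf = 0.0359 * (165/0.07926) * (1.488^2 / (2*9.81))
hf = 8.434 m
Therefore the friction head loss hf = 8.434 m.


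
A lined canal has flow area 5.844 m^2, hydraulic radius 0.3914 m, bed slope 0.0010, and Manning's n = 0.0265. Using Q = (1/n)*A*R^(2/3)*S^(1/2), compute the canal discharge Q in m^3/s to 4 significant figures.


Q = (1/0.0265) * 5.844 * 0.3914^(2/3) * 0.0010^(1/2) = 3.731 m^3/s
Therefore the canal discharge Q = 3.731 m^3/s.


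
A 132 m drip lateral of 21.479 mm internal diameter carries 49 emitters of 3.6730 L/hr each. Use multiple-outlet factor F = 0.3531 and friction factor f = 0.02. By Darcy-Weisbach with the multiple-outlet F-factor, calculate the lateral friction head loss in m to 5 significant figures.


Approach: apply Darcy-Weisbach with the multiple-outlet F-factor, Q = n*q/(3600*1000) m^3/s; v = Q/A; hf = F*f*(L/D)*(v^2/(2g)).
Q = 49*3.6730/(3600*1000) = 4.999361e-05 m^3/s
A = pi*(21.479e-3/2)^2 = 3.623414e-04 m^2, so v = Q/A = 0.1379738 m/s
hf = 0.3531*0.02*(132/0.021479)*(0.1379738^2/(2*9.81)) = 0.042110 m
Therefore the lateral friction head loss = 0.042110 m.


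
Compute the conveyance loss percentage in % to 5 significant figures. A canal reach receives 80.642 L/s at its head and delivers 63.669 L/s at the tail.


Approach: apply the conveyance loss ratio, loss% = ((Q_head - Q_tail)/Q_head)*100.
loss = ((80.642 - 63.669)/80.642)*100 = 21.047 %
Therefore the conveyance loss percentage = 21.047 %.


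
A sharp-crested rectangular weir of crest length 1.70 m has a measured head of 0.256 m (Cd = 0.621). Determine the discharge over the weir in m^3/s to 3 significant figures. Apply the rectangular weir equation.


Approach: apply the rectangular weir equation, Q = (2/3)*Cd*L*sqrt(2g)*H^1.5.
Q = (2/3)*0.621*1.70*sqrt(2*9.81)*0.256^1.5 = 0.404 m^3/s
Therefore the discharge over the weir = 0.404 m^3/s.


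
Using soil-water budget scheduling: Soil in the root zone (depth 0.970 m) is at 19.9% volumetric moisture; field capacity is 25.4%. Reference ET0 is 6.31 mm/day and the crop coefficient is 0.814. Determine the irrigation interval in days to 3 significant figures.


Approach: apply soil-water budget scheduling, SMD = (FC-theta)/100*depth*1000; ETc = ET0*Kc; interval = SMD/ETc.
Step 1 — soil moisture deficit:
  SMD = (25.4 - 19.9)/100 * 0.970 * 1000 = 53.350 mm
Step 2 — daily crop ET (ETc = ET0*Kc):
  ETc = 6.31 * 0.814 = 5.1363 mm/day
Step 3 — irrigation interval (SMD/ETc):
  interval = 53.350 / 5.1363 = 10.4 days
Therefore the irrigation interval = 10.4 days.


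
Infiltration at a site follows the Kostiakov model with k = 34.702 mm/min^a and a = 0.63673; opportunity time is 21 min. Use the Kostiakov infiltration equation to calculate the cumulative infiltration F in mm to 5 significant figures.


Approach: apply the Kostiakov infiltration equation, F = k*t^a.
F = 34.702 * 21^0.63673 = 241.13 mm
Therefore the cumulative infiltration F = 241.13 mm.


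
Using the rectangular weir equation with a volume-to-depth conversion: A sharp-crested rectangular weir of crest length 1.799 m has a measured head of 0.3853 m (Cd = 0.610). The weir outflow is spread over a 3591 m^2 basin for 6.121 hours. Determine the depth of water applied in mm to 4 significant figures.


Approach: apply the rectangular weir equation with a volume-to-depth conversion, Q = (2/3)*Cd*L*sqrt(2g)*H^1.5; d = Q*t/A * 1000.
Step 1 — weir discharge:
  Q = (2/3)*0.610*1.799*sqrt(2*9.81)*0.3853^1.5 = 0.775029 m^3/s
Step 2 — volume: V = 0.775029 * 6.121*3600 = 17078.2 m^3
Step 3 — depth: d = V/A * 1000 = 17078.2/3591 * 1000 = 4756 mm
Therefore the depth of water applied = 4756 mm.


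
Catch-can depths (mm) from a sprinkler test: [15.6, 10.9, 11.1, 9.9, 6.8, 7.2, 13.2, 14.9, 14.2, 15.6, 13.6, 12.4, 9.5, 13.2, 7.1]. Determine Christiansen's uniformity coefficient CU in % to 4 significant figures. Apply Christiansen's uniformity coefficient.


Approach: apply Christiansen's uniformity coefficient, CU = (1 - mean_abs_deviation/mean)*100.
mean = 11.6800 mm
mean |d_i - mean| = 2.56800 mm
CU = (1 - 2.56800/11.6800)*100 = 78.01 %
Therefore Christiansen's uniformity coefficient CU = 78.01 %.


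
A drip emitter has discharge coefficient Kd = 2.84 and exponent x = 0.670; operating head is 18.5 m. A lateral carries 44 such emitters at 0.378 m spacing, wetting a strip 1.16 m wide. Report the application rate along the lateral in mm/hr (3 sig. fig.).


Approach: apply the emitter equation with a lateral mass balance, q = Kd*h^x; Q = n*q; rate = Q/(n*spacing*width).
Step 1 — single emitter flow (q = Kd*h^x):
  q = 2.84 * 18.5^0.670 = 20.060 L/hr
Step 2 — total lateral flow: Q = 44 * 20.060 = 882.62 L/hr
Step 3 — wetted area: A = 44 * 0.378 * 1.16 = 19.293 m^2
Step 4 — application rate: Q/A = 882.62/19.293 = 45.7 mm/hr
Therefore the application rate along the lateral = 45.7 mm/hr.


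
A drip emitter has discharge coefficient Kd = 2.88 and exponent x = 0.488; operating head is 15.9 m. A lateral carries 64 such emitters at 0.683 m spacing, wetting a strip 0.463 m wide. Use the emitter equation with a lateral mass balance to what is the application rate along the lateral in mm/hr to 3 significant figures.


Approach: apply the emitter equation with a lateral mass balance, q = Kd*h^x; Q = n*q; rate = Q/(n*spacing*width).
Step 1 — single emitter flow (q = Kd*h^x):
  q = 2.88 * 15.9^0.488 = 11.109 L/hr
Step 2 — total lateral flow: Q = 64 * 11.109 = 710.97 L/hr
Step 3 — wetted area: A = 64 * 0.683 * 0.463 = 20.239 m^2
Step 4 — application rate: Q/A = 710.97/20.239 = 35.1 mm/hr
Therefore the application rate along the lateral = 35.1 mm/hr.


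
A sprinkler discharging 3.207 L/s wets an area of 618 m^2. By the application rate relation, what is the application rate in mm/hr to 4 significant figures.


Approach: apply the application rate relation, rate = (Q/A)*3600.
rate = (3.207 / 618) * 3600 = 18.68 mm/hr
Therefore the application rate = 18.68 mm/hr.


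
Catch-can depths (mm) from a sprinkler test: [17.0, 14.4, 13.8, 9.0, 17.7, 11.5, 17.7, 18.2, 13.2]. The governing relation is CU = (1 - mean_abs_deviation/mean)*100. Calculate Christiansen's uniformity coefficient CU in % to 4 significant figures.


mean = 14.7222 mm
mean |d_i - mean| = 2.60247 mm
CU = (1 - 2.60247/14.7222)*100 = 82.32 %
Therefore Christiansen's uniformity coefficient CU = 82.32 %.
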